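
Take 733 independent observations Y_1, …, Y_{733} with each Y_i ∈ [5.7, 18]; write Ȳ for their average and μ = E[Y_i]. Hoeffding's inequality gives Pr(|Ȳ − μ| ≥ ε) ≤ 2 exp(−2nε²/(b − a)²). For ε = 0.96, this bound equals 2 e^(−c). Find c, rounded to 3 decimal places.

8.930

c = 2nε²/(b − a)² = 2·733·0.96² / 12.3² = 8.9303.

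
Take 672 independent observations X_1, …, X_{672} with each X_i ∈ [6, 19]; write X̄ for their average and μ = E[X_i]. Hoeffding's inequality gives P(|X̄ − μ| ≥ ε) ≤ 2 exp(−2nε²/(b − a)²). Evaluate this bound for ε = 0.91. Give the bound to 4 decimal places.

Exponent: 2nε²/(b − a)² = 2·672·0.91² / 13² = 6.58560.
Bound = 2·exp(−6.58560) = 0.00276.

0.0028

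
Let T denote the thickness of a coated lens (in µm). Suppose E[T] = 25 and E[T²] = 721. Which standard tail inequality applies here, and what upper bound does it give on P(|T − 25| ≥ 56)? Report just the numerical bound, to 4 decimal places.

The first two moments determine the variance, so Chebyshev's inequality is the sharpest standard bound available.
Var(T) = E[T²] − (E[T])² = 721 − 625 = 96.
Chebyshev's inequality: P(|T − μ| ≥ t) ≤ Var(T)/t² = 96/3136 = 0.0306.

0.0306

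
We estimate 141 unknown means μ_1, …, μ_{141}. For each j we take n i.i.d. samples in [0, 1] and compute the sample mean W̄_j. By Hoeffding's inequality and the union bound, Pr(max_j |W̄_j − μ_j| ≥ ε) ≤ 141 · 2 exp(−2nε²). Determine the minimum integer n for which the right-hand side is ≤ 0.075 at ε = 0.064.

1005

Need 2·141·exp(−2nε²) ≤ 0.075, i.e. exp(−2nε²) ≤ 0.075/282.
So 2nε² ≥ ln(282/0.075) = 8.232174.
Hence n ≥ 8.232174/(2·0.064²) = 1004.904.
The smallest integer n is 1005.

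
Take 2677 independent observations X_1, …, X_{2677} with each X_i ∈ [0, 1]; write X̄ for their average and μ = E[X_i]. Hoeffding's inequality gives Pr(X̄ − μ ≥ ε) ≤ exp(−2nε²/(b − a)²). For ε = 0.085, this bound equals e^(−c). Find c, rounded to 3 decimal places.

38.683

c = 2nε²/(b − a)² = 2·2677·0.085² / 1² = 38.6827.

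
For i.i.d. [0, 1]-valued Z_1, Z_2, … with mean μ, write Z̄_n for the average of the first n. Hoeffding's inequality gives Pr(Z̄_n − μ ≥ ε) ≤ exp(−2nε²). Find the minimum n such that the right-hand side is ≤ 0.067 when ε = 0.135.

75

Require exp(−2nε²) ≤ 0.067, i.e. 2nε² ≥ ln(1/0.067) = 2.703063.
So n ≥ 2.703063 / (2·0.135²) = 74.158.
The smallest integer n is 75.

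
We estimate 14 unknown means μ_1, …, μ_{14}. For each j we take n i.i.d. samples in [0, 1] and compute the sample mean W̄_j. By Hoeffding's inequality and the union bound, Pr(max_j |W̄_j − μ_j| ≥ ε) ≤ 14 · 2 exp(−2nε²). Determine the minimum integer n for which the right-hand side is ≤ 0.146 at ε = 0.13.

Need 2·14·exp(−2nε²) ≤ 0.146, i.e. exp(−2nε²) ≤ 0.146/28.
So 2nε² ≥ ln(28/0.146) = 5.256353.
Hence n ≥ 5.256353/(2·0.13²) = 155.513.
The smallest integer n is 156.

156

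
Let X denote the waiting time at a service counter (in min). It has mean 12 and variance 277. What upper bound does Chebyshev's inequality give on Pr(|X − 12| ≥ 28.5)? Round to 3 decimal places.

0.341

Chebyshev: Pr(|X − μ| ≥ t) ≤ Var(X)/t².
Bound = 277 / 812.25 = 0.3410.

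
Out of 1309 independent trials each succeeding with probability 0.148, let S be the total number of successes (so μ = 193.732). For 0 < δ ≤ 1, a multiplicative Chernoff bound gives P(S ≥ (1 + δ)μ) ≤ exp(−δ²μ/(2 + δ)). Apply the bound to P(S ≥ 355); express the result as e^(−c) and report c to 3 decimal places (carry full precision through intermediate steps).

Write 355 = (1 + δ)μ, so δ = 355/193.732 − 1 = 0.8324283…
Then the exponent is δ²μ/(2 + δ) = (355 − μ)² / (μ·(2 + δ)) = 47.395391.

47.395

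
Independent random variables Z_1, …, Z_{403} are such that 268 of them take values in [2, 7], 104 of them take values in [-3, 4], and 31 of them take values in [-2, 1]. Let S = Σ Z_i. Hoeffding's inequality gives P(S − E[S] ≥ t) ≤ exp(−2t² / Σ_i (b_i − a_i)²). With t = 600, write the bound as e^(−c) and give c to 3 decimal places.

Σ(b_i − a_i)² = 268·5² + 104·7² + 31·3² = 12075.
c = 2t² / 12075 = 2·600² / 12075 = 59.6273.

59.627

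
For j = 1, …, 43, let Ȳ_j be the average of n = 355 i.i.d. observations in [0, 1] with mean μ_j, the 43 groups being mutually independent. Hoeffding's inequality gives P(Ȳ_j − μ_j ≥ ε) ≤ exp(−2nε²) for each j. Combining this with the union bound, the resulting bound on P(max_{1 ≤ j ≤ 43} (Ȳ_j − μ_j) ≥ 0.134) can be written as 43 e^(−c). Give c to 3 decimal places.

Union bound over the 43 events: P(max_{1 ≤ j ≤ 43} (Ȳ_j − μ_j) ≥ 0.134) ≤ 43·exp(−2nε²) = 43 exp(−2·355·0.134²).
So c = 2·355·0.134² = 12.7488.

12.749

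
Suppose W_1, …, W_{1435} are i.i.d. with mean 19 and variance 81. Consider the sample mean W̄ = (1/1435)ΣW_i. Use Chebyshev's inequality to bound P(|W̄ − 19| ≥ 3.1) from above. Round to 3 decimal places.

0.006

Var(W̄) = Var(W_i)/n = 81/1435 = 0.056446.
Chebyshev: P(|W̄ − 19| ≥ 3.1) ≤ Var(W̄)/(3.1)² = 81/(1435·3.1²) = 0.0059.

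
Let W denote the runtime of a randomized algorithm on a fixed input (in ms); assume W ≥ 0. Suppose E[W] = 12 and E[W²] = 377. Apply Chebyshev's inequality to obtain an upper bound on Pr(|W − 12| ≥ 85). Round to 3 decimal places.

Var(W) = E[W²] − (E[W])² = 377 − 144 = 233.
Chebyshev's inequality: Pr(|W − μ| ≥ t) ≤ Var(W)/t² = 233/7225 = 0.0322.

0.032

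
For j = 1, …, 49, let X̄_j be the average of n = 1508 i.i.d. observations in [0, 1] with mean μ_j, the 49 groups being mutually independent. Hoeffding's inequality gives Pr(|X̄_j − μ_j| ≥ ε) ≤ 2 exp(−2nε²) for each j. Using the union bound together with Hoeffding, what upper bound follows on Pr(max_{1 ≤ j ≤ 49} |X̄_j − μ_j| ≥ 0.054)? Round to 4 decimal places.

Per-experiment Hoeffding bound: 2·exp(−2·1508·0.054²) = 2·exp(−8.79466) = 0.00030308.
Union bound over 49 events: 49·0.00030308 = 0.01485.

0.0149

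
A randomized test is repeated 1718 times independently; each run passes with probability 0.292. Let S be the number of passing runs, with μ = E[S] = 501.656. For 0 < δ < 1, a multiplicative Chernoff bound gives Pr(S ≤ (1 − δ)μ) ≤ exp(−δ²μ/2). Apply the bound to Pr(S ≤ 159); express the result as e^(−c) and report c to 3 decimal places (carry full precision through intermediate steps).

117.026

Write 159 = (1 − δ)μ, so δ = 1 − 159/501.656 = 0.6830497…
Then the exponent is δ²μ/2 = (μ − 159)²/(2μ) = 117.025546.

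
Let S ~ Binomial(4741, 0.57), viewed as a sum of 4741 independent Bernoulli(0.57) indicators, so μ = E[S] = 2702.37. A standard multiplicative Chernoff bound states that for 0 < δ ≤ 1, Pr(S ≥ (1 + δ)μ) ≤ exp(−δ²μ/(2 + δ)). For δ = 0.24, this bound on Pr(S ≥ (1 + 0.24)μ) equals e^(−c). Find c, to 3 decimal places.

c = δ²μ/(2 + δ) = 0.24²·2702.37/(2 + 0.24) = 69.4895.

69.490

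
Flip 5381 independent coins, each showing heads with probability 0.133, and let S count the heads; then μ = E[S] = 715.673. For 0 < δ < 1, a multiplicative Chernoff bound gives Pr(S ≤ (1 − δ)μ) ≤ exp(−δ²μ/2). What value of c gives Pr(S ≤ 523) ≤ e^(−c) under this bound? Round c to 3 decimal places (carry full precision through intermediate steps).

25.936

Write 523 = (1 − δ)μ, so δ = 1 − 523/715.673 = 0.2692193…
Then the exponent is δ²μ/2 = (μ − 523)²/(2μ) = 25.935647.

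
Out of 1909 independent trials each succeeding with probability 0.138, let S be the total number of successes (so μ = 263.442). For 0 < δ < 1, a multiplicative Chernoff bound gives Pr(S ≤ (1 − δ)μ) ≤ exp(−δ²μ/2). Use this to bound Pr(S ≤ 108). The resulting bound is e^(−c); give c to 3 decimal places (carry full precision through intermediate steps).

45.859

Write 108 = (1 − δ)μ, so δ = 1 − 108/263.442 = 0.5900426…
Then the exponent is δ²μ/2 = (μ − 108)²/(2μ) = 45.858700.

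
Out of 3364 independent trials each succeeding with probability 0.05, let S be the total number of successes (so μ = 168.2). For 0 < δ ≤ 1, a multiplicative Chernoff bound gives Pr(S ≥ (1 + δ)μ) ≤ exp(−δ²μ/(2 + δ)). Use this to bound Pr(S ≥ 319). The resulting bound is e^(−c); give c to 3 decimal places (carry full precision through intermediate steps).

Write 319 = (1 + δ)μ, so δ = 319/168.2 − 1 = 0.8965517…
Then the exponent is δ²μ/(2 + δ) = (319 − μ)² / (μ·(2 + δ)) = 46.676190.

46.676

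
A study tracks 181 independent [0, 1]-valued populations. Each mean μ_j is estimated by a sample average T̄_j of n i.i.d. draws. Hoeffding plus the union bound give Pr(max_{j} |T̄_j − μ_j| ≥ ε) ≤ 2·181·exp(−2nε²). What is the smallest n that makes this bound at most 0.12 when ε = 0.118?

Need 2·181·exp(−2nε²) ≤ 0.12, i.e. exp(−2nε²) ≤ 0.12/362.
So 2nε² ≥ ln(362/0.12) = 8.011908.
Hence n ≥ 8.011908/(2·0.118²) = 287.701.
The smallest integer n is 288.

288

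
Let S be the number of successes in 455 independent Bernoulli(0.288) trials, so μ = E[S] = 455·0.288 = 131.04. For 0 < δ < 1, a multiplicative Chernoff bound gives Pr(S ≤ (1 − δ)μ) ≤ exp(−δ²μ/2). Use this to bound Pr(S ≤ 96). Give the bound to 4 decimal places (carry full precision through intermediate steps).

Write 96 = (1 − δ)μ, so δ = 1 − 96/131.04 = 0.2673993…
Then the exponent is δ²μ/2 = (μ − 96)²/(2μ) = 4.684835.
Bound = exp(−4.684835) = 0.00923.

0.0092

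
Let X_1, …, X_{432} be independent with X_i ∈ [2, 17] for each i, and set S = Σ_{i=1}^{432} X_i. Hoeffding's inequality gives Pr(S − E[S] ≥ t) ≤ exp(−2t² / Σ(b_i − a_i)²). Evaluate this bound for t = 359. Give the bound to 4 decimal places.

Σ(b_i − a_i)² = 432·(15)² = 97200.
Exponent = 2·359²/97200 = 2.6519.
Bound = exp(−2.6519) = 0.07052.

0.0705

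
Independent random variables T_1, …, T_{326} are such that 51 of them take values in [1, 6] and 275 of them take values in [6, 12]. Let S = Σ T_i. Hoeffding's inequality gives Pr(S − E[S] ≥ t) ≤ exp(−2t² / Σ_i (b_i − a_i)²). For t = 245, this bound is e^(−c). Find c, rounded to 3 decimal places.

Σ(b_i − a_i)² = 51·5² + 275·6² = 11175.
c = 2t² / 11175 = 2·245² / 11175 = 10.7427.

10.743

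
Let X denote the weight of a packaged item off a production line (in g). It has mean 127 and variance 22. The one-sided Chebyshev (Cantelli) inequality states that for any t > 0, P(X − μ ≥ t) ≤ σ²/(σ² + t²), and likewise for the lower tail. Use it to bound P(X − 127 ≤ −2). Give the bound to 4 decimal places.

0.8462

Here σ² = 22 and t = 2, so σ² + t² = 26.
Cantelli's bound: 22/26 = 0.8462.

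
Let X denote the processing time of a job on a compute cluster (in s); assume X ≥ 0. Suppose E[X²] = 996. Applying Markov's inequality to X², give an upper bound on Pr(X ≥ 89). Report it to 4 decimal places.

0.1257

Since X ≥ 0, the event {X ≥ 89} is the same as {X² ≥ 7921}.
Markov's inequality applied to X² gives Pr(X² ≥ 7921) ≤ E[X²]/7921 = 996/7921 = 0.1257.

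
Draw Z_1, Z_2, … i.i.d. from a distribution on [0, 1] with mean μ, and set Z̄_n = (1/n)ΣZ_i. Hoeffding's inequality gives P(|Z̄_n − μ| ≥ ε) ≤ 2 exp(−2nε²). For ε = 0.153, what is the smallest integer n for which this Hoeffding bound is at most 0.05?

Require 2·exp(−2nε²) ≤ 0.05, i.e. 2nε² ≥ ln(2/0.05) = 3.688879.
So n ≥ 3.688879 / (2·0.153²) = 78.792.
The smallest integer n is 79.

79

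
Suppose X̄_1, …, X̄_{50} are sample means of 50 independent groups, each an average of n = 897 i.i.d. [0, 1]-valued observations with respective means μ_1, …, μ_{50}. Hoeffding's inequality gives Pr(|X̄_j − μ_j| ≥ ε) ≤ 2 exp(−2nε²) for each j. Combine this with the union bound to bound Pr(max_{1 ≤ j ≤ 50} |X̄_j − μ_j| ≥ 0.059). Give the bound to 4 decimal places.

0.1940

Per-experiment Hoeffding bound: 2·exp(−2·897·0.059²) = 2·exp(−6.24491) = 0.0038806.
Union bound over 50 events: 50·0.0038806 = 0.19403.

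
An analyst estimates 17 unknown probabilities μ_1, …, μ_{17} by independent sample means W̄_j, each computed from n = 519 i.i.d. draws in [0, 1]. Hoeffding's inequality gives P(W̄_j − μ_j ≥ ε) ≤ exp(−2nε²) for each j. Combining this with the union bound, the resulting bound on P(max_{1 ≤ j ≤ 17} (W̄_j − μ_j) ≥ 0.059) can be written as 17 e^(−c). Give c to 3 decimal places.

Union bound over the 17 events: P(max_{1 ≤ j ≤ 17} (W̄_j − μ_j) ≥ 0.059) ≤ 17·exp(−2nε²) = 17 exp(−2·519·0.059²).
So c = 2·519·0.059² = 3.6133.

3.613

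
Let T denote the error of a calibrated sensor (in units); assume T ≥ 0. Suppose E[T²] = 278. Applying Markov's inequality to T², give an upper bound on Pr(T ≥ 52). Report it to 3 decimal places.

Since T ≥ 0, the event {T ≥ 52} is the same as {T² ≥ 2704}.
Markov's inequality applied to T² gives Pr(T² ≥ 2704) ≤ E[T²]/2704 = 278/2704 = 0.1028.

0.103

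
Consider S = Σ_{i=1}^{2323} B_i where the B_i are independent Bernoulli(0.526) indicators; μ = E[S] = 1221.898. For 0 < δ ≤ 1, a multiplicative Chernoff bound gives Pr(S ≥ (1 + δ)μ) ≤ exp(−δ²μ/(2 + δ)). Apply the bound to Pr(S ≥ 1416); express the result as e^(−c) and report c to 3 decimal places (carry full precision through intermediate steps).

14.282

Write 1416 = (1 + δ)μ, so δ = 1416/1221.898 − 1 = 0.1588529…
Then the exponent is δ²μ/(2 + δ) = (1416 − μ)² / (μ·(2 + δ)) = 14.282427.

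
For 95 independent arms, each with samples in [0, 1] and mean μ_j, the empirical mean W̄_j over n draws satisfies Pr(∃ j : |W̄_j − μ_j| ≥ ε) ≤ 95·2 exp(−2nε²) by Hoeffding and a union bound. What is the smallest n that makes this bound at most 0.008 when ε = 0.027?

Need 2·95·exp(−2nε²) ≤ 0.008, i.e. exp(−2nε²) ≤ 0.008/190.
So 2nε² ≥ ln(190/0.008) = 10.075338.
Hence n ≥ 10.075338/(2·0.027²) = 6910.383.
The smallest integer n is 6911.

6911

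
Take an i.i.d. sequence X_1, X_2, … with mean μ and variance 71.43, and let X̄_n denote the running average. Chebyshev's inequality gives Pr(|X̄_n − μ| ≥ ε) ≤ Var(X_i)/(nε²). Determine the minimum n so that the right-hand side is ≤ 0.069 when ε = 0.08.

Require 71.43/(n·0.08²) ≤ 0.069, i.e. n ≥ 71.43/(0.069·0.08²) = 161752.717.
The smallest integer n is 161753.

161753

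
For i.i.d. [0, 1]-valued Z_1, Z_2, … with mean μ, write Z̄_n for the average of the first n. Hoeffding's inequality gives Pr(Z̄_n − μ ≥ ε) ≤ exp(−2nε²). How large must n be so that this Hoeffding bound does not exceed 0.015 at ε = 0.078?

Require exp(−2nε²) ≤ 0.015, i.e. 2nε² ≥ ln(1/0.015) = 4.199705.
So n ≥ 4.199705 / (2·0.078²) = 345.143.
The smallest integer n is 346.

346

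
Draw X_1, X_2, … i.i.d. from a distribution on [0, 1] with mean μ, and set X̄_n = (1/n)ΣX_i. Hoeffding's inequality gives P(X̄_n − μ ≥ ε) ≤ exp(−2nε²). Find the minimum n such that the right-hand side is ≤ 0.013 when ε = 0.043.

Require exp(−2nε²) ≤ 0.013, i.e. 2nε² ≥ ln(1/0.013) = 4.342806.
So n ≥ 4.342806 / (2·0.043²) = 1174.366.
The smallest integer n is 1175.

1175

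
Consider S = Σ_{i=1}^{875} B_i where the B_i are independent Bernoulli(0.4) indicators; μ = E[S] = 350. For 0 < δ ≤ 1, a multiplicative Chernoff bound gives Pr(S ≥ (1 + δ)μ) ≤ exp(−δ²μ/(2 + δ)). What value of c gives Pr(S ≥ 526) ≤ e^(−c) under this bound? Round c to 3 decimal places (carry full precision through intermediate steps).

35.361

Write 526 = (1 + δ)μ, so δ = 526/350 − 1 = 0.5028571…
Then the exponent is δ²μ/(2 + δ) = (526 − μ)² / (μ·(2 + δ)) = 35.360731.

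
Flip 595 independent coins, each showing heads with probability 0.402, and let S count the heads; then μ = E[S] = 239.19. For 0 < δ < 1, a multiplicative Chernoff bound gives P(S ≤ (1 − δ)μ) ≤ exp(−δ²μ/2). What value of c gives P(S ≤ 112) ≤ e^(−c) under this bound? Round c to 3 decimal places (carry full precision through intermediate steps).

33.817

Write 112 = (1 − δ)μ, so δ = 1 − 112/239.19 = 0.531753…
Then the exponent is δ²μ/2 = (μ − 112)²/(2μ) = 33.816832.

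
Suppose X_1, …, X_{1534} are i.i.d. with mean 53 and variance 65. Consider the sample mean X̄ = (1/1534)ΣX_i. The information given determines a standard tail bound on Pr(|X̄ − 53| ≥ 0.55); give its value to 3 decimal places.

0.140

With mean and variance of each term known, Chebyshev's inequality bounds the deviation of the sum (or sample mean).
Var(X̄) = Var(X_i)/n = 65/1534 = 0.042373.
Chebyshev: Pr(|X̄ − 53| ≥ 0.55) ≤ Var(X̄)/(0.55)² = 65/(1534·0.55²) = 0.1401.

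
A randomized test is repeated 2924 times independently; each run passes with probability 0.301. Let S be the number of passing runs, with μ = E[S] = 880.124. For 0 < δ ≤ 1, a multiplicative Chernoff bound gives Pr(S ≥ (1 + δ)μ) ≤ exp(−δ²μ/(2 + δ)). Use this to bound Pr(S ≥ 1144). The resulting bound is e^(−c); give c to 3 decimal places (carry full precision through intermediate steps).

Write 1144 = (1 + δ)μ, so δ = 1144/880.124 − 1 = 0.2998168…
Then the exponent is δ²μ/(2 + δ) = (1144 − μ)² / (μ·(2 + δ)) = 34.400335.

34.400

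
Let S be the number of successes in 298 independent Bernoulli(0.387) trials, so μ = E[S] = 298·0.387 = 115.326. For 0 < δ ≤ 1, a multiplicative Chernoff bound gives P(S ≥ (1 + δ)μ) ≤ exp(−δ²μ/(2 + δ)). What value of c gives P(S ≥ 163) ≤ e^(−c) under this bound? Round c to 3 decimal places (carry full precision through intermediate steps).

8.166

Write 163 = (1 + δ)μ, so δ = 163/115.326 − 1 = 0.4133847…
Then the exponent is δ²μ/(2 + δ) = (163 − μ)² / (μ·(2 + δ)) = 8.166001.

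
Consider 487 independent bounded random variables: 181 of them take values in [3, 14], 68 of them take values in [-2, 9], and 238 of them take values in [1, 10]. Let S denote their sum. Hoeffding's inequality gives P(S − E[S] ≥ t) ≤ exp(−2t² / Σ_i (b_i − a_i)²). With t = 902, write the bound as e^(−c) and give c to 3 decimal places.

32.935

Σ(b_i − a_i)² = 181·11² + 68·11² + 238·9² = 49407.
c = 2t² / 49407 = 2·902² / 49407 = 32.9348.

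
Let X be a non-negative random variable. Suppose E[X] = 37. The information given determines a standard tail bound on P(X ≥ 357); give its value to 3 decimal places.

Only the mean of a non-negative variable is known, so Markov's inequality is the applicable tail bound.
Markov's inequality: for a non-negative random variable, P(X ≥ a) ≤ E[X]/a.
Here E[X] = 37 and a = 357, so the bound is 37/357 = 0.1036.

0.104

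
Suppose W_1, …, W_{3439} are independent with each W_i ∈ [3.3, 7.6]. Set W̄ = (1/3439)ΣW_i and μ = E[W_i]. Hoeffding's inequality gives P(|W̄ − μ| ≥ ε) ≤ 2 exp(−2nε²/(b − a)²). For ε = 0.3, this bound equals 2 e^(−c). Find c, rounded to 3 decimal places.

33.479

c = 2nε²/(b − a)² = 2·3439·0.3² / 4.3² = 33.4786.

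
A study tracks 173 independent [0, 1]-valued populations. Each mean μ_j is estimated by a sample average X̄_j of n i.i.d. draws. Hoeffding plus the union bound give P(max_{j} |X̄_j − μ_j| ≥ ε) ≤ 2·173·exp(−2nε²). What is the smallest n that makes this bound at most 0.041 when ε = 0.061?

1215

Need 2·173·exp(−2nε²) ≤ 0.041, i.e. exp(−2nε²) ≤ 0.041/346.
So 2nε² ≥ ln(346/0.041) = 9.040622.
Hence n ≥ 9.040622/(2·0.061²) = 1214.811.
The smallest integer n is 1215.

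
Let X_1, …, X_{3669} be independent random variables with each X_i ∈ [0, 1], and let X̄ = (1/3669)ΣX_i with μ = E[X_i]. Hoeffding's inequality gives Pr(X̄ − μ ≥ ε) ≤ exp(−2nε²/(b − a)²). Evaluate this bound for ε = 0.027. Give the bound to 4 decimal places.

Exponent: 2nε²/(b − a)² = 2·3669·0.027² / 1² = 5.34940.
Bound = exp(−5.34940) = 0.00475.

0.0048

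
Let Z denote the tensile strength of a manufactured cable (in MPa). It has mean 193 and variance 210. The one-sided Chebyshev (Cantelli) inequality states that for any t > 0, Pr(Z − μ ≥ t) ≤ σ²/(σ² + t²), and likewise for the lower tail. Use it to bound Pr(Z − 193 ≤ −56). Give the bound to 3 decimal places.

0.063

Here σ² = 210 and t = 56, so σ² + t² = 3346.
Cantelli's bound: 210/3346 = 0.0628.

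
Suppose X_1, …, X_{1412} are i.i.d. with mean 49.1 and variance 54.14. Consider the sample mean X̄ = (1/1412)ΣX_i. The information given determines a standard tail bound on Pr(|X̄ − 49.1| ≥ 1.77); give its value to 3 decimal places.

0.012

With mean and variance of each term known, Chebyshev's inequality bounds the deviation of the sum (or sample mean).
Var(X̄) = Var(X_i)/n = 54.14/1412 = 0.038343.
Chebyshev: Pr(|X̄ − 49.1| ≥ 1.77) ≤ Var(X̄)/(1.77)² = 54.14/(1412·1.77²) = 0.0122.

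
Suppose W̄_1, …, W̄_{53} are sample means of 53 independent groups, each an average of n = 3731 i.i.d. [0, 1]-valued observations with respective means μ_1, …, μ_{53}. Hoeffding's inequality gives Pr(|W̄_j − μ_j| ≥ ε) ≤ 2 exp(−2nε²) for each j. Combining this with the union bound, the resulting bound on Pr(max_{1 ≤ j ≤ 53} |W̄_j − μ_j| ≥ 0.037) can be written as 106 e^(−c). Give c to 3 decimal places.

Union bound over the 53 events: Pr(max_{1 ≤ j ≤ 53} |W̄_j − μ_j| ≥ 0.037) ≤ 53·2·exp(−2nε²) = 106 exp(−2·3731·0.037²).
So c = 2·3731·0.037² = 10.2155.

10.215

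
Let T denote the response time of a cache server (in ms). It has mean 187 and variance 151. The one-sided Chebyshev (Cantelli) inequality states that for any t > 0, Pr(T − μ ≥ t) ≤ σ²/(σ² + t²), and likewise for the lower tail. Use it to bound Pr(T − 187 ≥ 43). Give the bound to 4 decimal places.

Here σ² = 151 and t = 43, so σ² + t² = 2000.
Cantelli's bound: 151/2000 = 0.0755.

0.0755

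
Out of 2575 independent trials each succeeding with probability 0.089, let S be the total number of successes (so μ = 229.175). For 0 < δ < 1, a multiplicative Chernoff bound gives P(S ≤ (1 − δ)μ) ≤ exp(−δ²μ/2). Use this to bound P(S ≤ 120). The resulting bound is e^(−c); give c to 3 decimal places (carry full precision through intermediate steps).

26.005

Write 120 = (1 − δ)μ, so δ = 1 − 120/229.175 = 0.4763827…
Then the exponent is δ²μ/2 = (μ − 120)²/(2μ) = 26.004539.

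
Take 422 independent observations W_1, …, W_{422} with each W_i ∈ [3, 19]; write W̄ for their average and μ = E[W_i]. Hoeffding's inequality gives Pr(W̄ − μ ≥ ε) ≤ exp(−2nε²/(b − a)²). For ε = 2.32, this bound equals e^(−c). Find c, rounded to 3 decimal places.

c = 2nε²/(b − a)² = 2·422·2.32² / 16² = 17.7451.

17.745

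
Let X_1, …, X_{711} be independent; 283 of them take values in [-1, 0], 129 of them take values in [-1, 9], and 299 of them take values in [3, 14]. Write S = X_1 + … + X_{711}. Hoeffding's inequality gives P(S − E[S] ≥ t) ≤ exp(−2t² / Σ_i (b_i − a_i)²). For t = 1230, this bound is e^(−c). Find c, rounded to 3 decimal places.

Σ(b_i − a_i)² = 283·1² + 129·10² + 299·11² = 49362.
c = 2t² / 49362 = 2·1230² / 49362 = 61.2982.

61.298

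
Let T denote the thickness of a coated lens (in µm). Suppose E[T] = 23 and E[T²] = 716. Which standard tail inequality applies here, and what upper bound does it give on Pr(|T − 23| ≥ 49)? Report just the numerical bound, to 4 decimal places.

0.0779

The first two moments determine the variance, so Chebyshev's inequality is the sharpest standard bound available.
Var(T) = E[T²] − (E[T])² = 716 − 529 = 187.
Chebyshev's inequality: Pr(|T − μ| ≥ t) ≤ Var(T)/t² = 187/2401 = 0.0779.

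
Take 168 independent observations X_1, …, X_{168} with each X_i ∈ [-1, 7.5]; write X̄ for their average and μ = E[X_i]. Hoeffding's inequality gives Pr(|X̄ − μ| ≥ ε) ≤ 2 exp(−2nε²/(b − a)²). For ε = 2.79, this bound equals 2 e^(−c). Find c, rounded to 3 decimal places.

36.200

c = 2nε²/(b − a)² = 2·168·2.79² / 8.5² = 36.2001.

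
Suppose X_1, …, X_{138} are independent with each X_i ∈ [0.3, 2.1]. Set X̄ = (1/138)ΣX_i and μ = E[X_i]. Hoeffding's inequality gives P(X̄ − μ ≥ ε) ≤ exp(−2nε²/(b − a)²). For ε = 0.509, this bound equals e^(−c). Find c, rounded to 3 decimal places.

22.070

c = 2nε²/(b − a)² = 2·138·0.509² / 1.8² = 22.0699.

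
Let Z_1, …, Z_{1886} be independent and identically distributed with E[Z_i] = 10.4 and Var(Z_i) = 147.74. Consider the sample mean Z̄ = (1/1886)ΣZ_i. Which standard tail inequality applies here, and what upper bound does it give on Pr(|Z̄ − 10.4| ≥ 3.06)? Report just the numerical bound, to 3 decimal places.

With mean and variance of each term known, Chebyshev's inequality bounds the deviation of the sum (or sample mean).
Var(Z̄) = Var(Z_i)/n = 147.74/1886 = 0.078335.
Chebyshev: Pr(|Z̄ − 10.4| ≥ 3.06) ≤ Var(Z̄)/(3.06)² = 147.74/(1886·3.06²) = 0.0084.

0.008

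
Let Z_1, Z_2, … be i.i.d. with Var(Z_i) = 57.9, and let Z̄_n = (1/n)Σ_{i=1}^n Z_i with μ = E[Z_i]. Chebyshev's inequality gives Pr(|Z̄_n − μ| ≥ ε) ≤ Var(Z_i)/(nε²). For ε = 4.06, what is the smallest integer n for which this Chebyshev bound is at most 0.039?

Require 57.9/(n·4.06²) ≤ 0.039, i.e. n ≥ 57.9/(0.039·4.06²) = 90.066.
The smallest integer n is 91.

91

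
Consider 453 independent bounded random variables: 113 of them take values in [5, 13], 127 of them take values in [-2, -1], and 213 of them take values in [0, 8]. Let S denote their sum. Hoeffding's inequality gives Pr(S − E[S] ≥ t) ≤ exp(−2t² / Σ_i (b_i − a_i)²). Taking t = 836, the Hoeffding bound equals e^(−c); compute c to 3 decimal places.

66.590

Σ(b_i − a_i)² = 113·8² + 127·1² + 213·8² = 20991.
c = 2t² / 20991 = 2·836² / 20991 = 66.5901.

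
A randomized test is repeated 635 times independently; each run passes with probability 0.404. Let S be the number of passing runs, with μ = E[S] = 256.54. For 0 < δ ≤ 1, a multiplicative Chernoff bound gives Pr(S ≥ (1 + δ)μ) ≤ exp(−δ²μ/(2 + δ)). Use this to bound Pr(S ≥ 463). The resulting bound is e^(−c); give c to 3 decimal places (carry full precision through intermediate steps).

Write 463 = (1 + δ)μ, so δ = 463/256.54 − 1 = 0.8047868…
Then the exponent is δ²μ/(2 + δ) = (463 − μ)² / (μ·(2 + δ)) = 59.240253.

59.240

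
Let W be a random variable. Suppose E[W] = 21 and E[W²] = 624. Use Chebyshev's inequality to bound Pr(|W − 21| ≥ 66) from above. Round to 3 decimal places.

0.042

Var(W) = E[W²] − (E[W])² = 624 − 441 = 183.
Chebyshev's inequality: Pr(|W − μ| ≥ t) ≤ Var(W)/t² = 183/4356 = 0.0420.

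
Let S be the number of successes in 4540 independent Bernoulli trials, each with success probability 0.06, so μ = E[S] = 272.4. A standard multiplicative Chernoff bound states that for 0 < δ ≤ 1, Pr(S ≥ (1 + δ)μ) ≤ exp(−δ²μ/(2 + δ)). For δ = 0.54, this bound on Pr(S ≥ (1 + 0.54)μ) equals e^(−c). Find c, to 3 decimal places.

31.272

c = δ²μ/(2 + δ) = 0.54²·272.4/(2 + 0.54) = 31.2724.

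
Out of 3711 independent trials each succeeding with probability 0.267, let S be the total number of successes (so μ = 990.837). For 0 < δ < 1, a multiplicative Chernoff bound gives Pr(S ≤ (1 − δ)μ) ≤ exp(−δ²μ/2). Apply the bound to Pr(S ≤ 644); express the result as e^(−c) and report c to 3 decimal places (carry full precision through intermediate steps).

Write 644 = (1 − δ)μ, so δ = 1 − 644/990.837 = 0.3500445…
Then the exponent is δ²μ/2 = (μ − 644)²/(2μ) = 60.704185.

60.704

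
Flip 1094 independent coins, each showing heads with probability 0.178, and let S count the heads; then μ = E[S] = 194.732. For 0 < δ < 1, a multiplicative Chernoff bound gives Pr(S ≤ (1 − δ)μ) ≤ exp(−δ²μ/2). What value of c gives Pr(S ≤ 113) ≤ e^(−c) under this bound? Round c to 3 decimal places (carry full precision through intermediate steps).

Write 113 = (1 − δ)μ, so δ = 1 − 113/194.732 = 0.4197153…
Then the exponent is δ²μ/2 = (μ − 113)²/(2μ) = 17.152085.

17.152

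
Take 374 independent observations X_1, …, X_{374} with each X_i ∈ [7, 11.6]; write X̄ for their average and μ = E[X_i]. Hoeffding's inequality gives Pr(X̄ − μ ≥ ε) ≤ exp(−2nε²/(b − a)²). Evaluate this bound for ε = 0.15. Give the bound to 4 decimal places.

0.4514

Exponent: 2nε²/(b − a)² = 2·374·0.15² / 4.6² = 0.79537.
Bound = exp(−0.79537) = 0.45141.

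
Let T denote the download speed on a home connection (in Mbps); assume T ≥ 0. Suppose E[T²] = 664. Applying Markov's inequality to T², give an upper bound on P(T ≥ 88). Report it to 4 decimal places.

Since T ≥ 0, the event {T ≥ 88} is the same as {T² ≥ 7744}.
Markov's inequality applied to T² gives P(T² ≥ 7744) ≤ E[T²]/7744 = 664/7744 = 0.0857.

0.0857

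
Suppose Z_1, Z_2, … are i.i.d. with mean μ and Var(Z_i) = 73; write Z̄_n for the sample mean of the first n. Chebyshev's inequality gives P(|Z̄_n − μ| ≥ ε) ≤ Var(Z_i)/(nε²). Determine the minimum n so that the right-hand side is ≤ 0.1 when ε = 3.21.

71

Require 73/(n·3.21²) ≤ 0.1, i.e. n ≥ 73/(0.1·3.21²) = 70.846.
The smallest integer n is 71.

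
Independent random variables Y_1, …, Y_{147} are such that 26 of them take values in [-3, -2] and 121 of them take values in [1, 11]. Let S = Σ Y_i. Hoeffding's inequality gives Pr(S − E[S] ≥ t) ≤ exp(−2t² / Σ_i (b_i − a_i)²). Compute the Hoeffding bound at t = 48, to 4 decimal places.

Σ(b_i − a_i)² = 26·1² + 121·10² = 12126.
Exponent = 2·48² / 12126 = 0.38001.
Bound = exp(−0.38001) = 0.68385.

0.6839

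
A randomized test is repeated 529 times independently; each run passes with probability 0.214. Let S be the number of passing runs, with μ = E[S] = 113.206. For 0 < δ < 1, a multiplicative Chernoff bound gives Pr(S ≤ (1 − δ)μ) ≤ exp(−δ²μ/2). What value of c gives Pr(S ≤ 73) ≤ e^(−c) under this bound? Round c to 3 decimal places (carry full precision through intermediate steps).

Write 73 = (1 − δ)μ, so δ = 1 − 73/113.206 = 0.3551579…
Then the exponent is δ²μ/2 = (μ − 73)²/(2μ) = 7.139738.

7.140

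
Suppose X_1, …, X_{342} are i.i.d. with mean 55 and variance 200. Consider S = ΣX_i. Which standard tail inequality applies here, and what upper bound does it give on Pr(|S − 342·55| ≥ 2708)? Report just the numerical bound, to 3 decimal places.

0.009

With mean and variance of each term known, Chebyshev's inequality bounds the deviation of the sum (or sample mean).
Var(S) = n·Var(X_i) = 342·200 = 68400.
Chebyshev: Pr(|S − 342·55| ≥ 2708) ≤ Var(S)/2708² = 68400/7333264 = 0.0093.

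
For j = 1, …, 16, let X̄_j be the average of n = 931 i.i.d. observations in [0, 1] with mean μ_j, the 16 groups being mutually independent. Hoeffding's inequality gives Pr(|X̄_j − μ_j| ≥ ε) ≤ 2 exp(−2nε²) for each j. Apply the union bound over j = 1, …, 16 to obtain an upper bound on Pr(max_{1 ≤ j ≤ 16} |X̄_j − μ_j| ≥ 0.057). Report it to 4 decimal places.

0.0755

Per-experiment Hoeffding bound: 2·exp(−2·931·0.057²) = 2·exp(−6.04964) = 0.0047174.
Union bound over 16 events: 16·0.0047174 = 0.07548.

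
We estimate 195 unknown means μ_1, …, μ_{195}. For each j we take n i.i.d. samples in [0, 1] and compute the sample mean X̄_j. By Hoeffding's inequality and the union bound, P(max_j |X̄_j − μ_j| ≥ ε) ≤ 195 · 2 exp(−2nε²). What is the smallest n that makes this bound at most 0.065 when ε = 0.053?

1549

Need 2·195·exp(−2nε²) ≤ 0.065, i.e. exp(−2nε²) ≤ 0.065/390.
So 2nε² ≥ ln(390/0.065) = 8.699515.
Hence n ≥ 8.699515/(2·0.053²) = 1548.507.
The smallest integer n is 1549.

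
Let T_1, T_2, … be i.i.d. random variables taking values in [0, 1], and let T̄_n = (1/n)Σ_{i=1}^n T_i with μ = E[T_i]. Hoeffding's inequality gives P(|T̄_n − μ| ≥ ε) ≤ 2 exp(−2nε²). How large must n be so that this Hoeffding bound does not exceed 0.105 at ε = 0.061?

396

Require 2·exp(−2nε²) ≤ 0.105, i.e. 2nε² ≥ ln(2/0.105) = 2.946942.
So n ≥ 2.946942 / (2·0.061²) = 395.988.
The smallest integer n is 396.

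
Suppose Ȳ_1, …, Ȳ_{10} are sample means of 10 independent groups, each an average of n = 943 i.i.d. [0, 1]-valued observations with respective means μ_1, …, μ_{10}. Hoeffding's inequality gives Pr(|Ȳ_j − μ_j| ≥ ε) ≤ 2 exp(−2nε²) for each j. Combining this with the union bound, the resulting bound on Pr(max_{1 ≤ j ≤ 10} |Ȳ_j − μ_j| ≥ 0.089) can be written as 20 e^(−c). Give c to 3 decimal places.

Union bound over the 10 events: Pr(max_{1 ≤ j ≤ 10} |Ȳ_j − μ_j| ≥ 0.089) ≤ 10·2·exp(−2nε²) = 20 exp(−2·943·0.089²).
So c = 2·943·0.089² = 14.9390.

14.939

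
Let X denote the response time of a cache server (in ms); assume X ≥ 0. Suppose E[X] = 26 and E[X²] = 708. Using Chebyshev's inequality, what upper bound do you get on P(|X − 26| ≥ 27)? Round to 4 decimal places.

Var(X) = E[X²] − (E[X])² = 708 − 676 = 32.
Chebyshev's inequality: P(|X − μ| ≥ t) ≤ Var(X)/t² = 32/729 = 0.0439.

0.0439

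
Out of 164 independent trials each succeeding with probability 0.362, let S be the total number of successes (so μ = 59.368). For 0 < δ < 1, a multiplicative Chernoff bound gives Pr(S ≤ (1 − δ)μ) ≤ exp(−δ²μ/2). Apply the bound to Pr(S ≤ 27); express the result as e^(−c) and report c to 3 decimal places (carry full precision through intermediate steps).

8.824

Write 27 = (1 − δ)μ, so δ = 1 − 27/59.368 = 0.5452095…
Then the exponent is δ²μ/2 = (μ − 27)²/(2μ) = 8.823671.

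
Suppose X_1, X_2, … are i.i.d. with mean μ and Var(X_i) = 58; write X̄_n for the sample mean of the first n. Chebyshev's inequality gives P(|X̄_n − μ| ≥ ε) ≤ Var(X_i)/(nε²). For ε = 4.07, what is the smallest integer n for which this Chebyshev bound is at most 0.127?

Require 58/(n·4.07²) ≤ 0.127, i.e. n ≥ 58/(0.127·4.07²) = 27.570.
The smallest integer n is 28.

28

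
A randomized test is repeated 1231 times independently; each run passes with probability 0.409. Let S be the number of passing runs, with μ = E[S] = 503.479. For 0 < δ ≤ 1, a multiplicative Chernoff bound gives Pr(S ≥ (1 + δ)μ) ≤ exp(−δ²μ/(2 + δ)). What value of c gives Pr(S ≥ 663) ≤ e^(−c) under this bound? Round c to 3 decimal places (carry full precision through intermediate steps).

Write 663 = (1 + δ)μ, so δ = 663/503.479 − 1 = 0.3168374…
Then the exponent is δ²μ/(2 + δ) = (663 − μ)² / (μ·(2 + δ)) = 21.815180.

21.815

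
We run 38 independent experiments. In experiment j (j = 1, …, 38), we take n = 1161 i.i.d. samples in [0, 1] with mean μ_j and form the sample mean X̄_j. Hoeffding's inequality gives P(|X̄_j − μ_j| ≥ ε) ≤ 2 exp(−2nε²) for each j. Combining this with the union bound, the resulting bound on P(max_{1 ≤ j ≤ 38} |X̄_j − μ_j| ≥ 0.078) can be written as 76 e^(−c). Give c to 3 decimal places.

14.127

Union bound over the 38 events: P(max_{1 ≤ j ≤ 38} |X̄_j − μ_j| ≥ 0.078) ≤ 38·2·exp(−2nε²) = 76 exp(−2·1161·0.078²).
So c = 2·1161·0.078² = 14.1270.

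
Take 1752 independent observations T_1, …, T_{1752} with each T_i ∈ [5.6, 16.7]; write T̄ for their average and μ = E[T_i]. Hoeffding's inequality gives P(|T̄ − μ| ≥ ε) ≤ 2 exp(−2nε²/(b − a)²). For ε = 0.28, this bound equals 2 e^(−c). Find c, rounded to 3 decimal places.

2.230

c = 2nε²/(b − a)² = 2·1752·0.28² / 11.1² = 2.2296.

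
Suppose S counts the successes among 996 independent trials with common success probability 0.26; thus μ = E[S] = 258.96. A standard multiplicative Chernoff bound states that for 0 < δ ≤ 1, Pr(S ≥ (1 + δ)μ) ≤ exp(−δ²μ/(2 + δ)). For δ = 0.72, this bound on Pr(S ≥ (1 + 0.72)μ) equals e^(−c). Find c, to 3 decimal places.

c = δ²μ/(2 + δ) = 0.72²·258.96/(2 + 0.72) = 49.3547.

49.355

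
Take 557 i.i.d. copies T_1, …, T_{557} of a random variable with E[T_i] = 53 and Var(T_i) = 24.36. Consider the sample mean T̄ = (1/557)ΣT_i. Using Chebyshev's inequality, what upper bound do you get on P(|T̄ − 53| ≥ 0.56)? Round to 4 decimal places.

0.1395

Var(T̄) = Var(T_i)/n = 24.36/557 = 0.043734.
Chebyshev: P(|T̄ − 53| ≥ 0.56) ≤ Var(T̄)/(0.56)² = 24.36/(557·0.56²) = 0.1395.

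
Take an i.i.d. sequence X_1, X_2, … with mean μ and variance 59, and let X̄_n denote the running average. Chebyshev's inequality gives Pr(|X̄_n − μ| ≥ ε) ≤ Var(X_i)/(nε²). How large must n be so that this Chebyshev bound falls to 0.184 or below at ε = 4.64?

15

Require 59/(n·4.64²) ≤ 0.184, i.e. n ≥ 59/(0.184·4.64²) = 14.894.
The smallest integer n is 15.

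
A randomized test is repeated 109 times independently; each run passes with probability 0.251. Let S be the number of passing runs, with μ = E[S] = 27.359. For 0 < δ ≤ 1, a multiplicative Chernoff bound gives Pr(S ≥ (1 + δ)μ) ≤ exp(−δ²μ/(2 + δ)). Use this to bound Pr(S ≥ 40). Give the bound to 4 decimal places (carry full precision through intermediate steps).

0.0933

Write 40 = (1 + δ)μ, so δ = 40/27.359 − 1 = 0.4620417…
Then the exponent is δ²μ/(2 + δ) = (40 − μ)² / (μ·(2 + δ)) = 2.372287.
Bound = exp(−2.372287) = 0.09327.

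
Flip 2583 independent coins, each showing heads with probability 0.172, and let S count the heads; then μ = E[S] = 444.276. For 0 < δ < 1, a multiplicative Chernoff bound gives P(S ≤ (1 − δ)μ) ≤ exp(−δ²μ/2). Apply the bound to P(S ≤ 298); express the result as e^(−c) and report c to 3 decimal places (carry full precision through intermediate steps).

24.080

Write 298 = (1 − δ)μ, so δ = 1 − 298/444.276 = 0.3292458…
Then the exponent is δ²μ/2 = (μ − 298)²/(2μ) = 24.080378.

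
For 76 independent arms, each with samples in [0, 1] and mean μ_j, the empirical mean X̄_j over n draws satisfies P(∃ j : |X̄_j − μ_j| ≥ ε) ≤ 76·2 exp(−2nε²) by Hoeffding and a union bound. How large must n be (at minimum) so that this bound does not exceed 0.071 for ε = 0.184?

Need 2·76·exp(−2nε²) ≤ 0.071, i.e. exp(−2nε²) ≤ 0.071/152.
So 2nε² ≥ ln(152/0.071) = 7.668956.
Hence n ≥ 7.668956/(2·0.184²) = 113.258.
The smallest integer n is 114.

114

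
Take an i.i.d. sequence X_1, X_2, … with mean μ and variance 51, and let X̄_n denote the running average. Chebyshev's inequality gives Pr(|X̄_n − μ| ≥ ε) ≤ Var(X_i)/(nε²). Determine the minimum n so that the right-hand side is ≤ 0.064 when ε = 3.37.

Require 51/(n·3.37²) ≤ 0.064, i.e. n ≥ 51/(0.064·3.37²) = 70.167.
The smallest integer n is 71.

71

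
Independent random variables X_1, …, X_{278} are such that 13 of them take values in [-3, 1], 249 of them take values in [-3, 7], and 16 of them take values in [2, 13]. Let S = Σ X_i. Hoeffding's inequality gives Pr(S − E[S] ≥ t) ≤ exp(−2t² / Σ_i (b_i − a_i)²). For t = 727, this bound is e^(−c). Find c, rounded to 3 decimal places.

39.087

Σ(b_i − a_i)² = 13·4² + 249·10² + 16·11² = 27044.
c = 2t² / 27044 = 2·727² / 27044 = 39.0866.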